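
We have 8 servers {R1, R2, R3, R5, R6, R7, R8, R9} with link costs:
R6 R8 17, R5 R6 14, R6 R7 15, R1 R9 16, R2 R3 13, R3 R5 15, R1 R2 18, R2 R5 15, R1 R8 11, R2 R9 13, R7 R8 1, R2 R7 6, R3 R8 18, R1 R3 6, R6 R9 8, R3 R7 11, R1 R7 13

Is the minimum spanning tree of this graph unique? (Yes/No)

No

Kruskal: consider edges lightest-first.
R7 R8 (1): add — endpoints in different components.
R1 R3 (6): add — endpoints in different components.
R2 R7 (6): add — endpoints in different components.
R6 R9 (8): add — endpoints in different components.
R1 R8 (11): add — endpoints in different components.
R3 R7 (11): skip — R3 and R7 already connected.
R1 R7 (13): skip — R1 and R7 already connected.
R2 R3 (13): skip — R3 and R2 already connected.
R2 R9 (13): add — endpoints in different components.
R5 R6 (14): add — endpoints in different components.
Non-tree edge R3 R7 has weight 11, equal to the heaviest edge on its tree cycle — swapping gives another MST of the same weight. Not unique.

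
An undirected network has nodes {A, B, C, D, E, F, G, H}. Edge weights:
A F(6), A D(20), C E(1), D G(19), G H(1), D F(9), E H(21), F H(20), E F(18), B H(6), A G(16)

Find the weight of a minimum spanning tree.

57

Kruskal: consider edges lightest-first.
C E (1): add — endpoints in different components.
G H (1): add — endpoints in different components.
A F (6): add — endpoints in different components.
B H (6): add — endpoints in different components.
D F (9): add — endpoints in different components.
A G (16): add — endpoints in different components.
E F (18): add — endpoints in different components.
MST edges: C E, G H, A F, B H, D F, A G, E F; total weight 1+1+6+6+9+16+18 = 57.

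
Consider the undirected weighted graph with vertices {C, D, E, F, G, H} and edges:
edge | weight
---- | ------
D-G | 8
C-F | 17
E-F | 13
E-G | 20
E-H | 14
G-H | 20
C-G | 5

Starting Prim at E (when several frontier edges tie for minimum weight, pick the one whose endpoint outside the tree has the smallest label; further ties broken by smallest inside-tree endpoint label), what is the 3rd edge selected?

C-F

Grow the tree from E using Prim:
Step 1: cheapest edge leaving the tree is E-F (13); add F.
Step 2: cheapest edge leaving the tree is E-H (14); add H.
Step 3: cheapest edge leaving the tree is C-F (17); add C.
Step 4: cheapest edge leaving the tree is C-G (5); add G.
Step 5: cheapest edge leaving the tree is D-G (8); add D.
The 3rd edge added is C-F.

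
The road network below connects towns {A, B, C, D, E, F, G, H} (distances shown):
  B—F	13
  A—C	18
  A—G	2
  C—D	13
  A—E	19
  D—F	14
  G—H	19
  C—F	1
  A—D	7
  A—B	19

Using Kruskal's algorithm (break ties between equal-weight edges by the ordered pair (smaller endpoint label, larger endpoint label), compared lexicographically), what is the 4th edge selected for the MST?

Kruskal: consider edges lightest-first.
C—F (1): add — endpoints in different components.
A—G (2): add — endpoints in different components.
A—D (7): add — endpoints in different components.
B—F (13): add — endpoints in different components.
C—D (13): add — endpoints in different components.
D—F (14): skip — D and F already connected.
A—C (18): skip — A and C already connected.
A—B (19): skip — A and B already connected.
A—E (19): add — endpoints in different components.
G—H (19): add — endpoints in different components.
The 4th edge added is B—F.

B-F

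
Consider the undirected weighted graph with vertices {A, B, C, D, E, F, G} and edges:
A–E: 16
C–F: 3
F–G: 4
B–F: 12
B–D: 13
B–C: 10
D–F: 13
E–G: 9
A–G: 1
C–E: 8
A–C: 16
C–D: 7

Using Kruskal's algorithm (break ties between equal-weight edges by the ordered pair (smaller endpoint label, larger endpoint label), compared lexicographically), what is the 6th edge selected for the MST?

Kruskal: consider edges lightest-first.
A–G (1): add — endpoints in different components.
C–F (3): add — endpoints in different components.
F–G (4): add — endpoints in different components.
C–D (7): add — endpoints in different components.
C–E (8): add — endpoints in different components.
E–G (9): skip — E and G already connected.
B–C (10): add — endpoints in different components.
The 6th edge added is B–C.

B-C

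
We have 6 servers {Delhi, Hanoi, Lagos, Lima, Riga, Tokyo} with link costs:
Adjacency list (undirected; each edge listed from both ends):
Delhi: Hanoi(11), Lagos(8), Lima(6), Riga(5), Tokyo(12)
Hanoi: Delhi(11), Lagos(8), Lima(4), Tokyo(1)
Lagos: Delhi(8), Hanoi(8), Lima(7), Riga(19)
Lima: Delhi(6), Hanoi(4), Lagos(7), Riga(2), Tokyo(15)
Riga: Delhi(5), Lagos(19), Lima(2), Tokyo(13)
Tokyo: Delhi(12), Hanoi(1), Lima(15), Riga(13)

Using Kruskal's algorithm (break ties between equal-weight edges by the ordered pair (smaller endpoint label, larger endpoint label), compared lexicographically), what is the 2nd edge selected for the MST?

Lima-Riga

Kruskal: consider edges lightest-first.
Hanoi Tokyo (1): add. Components now {Lagos} {Riga} {Delhi} {Hanoi,Tokyo} {Lima}
Lima Riga (2): add. Components now {Lagos} {Lima,Riga} {Delhi} {Hanoi,Tokyo}
Hanoi Lima (4): add. Components now {Lagos} {Hanoi,Lima,Riga,Tokyo} {Delhi}
Delhi Riga (5): add. Components now {Lagos} {Delhi,Hanoi,Lima,Riga,Tokyo}
Delhi Lima (6): skip — Delhi and Lima already connected.
Lagos Lima (7): add. Components now {Delhi,Hanoi,Lagos,Lima,Riga,Tokyo}
The 2nd edge added is Lima Riga.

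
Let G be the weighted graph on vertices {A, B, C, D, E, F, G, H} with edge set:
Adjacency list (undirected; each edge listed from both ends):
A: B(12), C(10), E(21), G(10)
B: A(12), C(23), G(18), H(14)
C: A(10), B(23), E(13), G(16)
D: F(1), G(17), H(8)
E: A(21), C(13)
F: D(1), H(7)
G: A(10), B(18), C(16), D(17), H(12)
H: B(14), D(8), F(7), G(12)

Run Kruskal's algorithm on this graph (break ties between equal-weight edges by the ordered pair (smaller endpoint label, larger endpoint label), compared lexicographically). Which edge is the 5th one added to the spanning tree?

Kruskal: consider edges lightest-first.
D–F (1): add — endpoints in different components.
F–H (7): add — endpoints in different components.
D–H (8): skip — D and H already connected.
A–C (10): add — endpoints in different components.
A–G (10): add — endpoints in different components.
A–B (12): add — endpoints in different components.
G–H (12): add — endpoints in different components.
C–E (13): add — endpoints in different components.
The 5th edge added is A–B.

A-B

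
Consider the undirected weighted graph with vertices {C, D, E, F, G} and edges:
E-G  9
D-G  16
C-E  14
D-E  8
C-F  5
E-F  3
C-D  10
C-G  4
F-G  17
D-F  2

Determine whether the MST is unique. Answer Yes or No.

Kruskal's algorithm — process edges by increasing weight (ties by edge label):
D-F (2): add. Components now {C} {D,F} {E} {G}
E-F (3): add. Components now {C} {D,E,F} {G}
C-G (4): add. Components now {C,G} {D,E,F}
C-F (5): add. Components now {C,D,E,F,G}
Every non-tree edge has weight strictly greater than the heaviest edge on the tree path between its endpoints, so the MST is unique.

Yes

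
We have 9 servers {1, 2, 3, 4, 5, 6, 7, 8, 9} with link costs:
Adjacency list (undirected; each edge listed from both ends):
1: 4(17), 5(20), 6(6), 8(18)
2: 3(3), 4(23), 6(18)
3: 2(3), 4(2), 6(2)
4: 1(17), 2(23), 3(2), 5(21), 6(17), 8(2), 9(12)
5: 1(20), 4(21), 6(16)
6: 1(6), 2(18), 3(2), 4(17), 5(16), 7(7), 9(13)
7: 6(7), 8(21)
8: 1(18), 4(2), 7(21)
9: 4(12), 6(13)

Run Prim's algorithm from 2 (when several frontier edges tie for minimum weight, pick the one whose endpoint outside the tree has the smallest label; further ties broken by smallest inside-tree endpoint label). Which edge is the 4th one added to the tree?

4-8

Grow the tree from 2 using Prim:
Step 1: cheapest edge leaving the tree is 2 3 (3); add 3.
Step 2: cheapest edge leaving the tree is 3 4 (2); add 4.
Step 3: cheapest edge leaving the tree is 3 6 (2); add 6.
Step 4: cheapest edge leaving the tree is 4 8 (2); add 8.
Step 5: cheapest edge leaving the tree is 1 6 (6); add 1.
Step 6: cheapest edge leaving the tree is 6 7 (7); add 7.
Step 7: cheapest edge leaving the tree is 4 9 (12); add 9.
Step 8: cheapest edge leaving the tree is 5 6 (16); add 5.
The 4th edge added is 4 8.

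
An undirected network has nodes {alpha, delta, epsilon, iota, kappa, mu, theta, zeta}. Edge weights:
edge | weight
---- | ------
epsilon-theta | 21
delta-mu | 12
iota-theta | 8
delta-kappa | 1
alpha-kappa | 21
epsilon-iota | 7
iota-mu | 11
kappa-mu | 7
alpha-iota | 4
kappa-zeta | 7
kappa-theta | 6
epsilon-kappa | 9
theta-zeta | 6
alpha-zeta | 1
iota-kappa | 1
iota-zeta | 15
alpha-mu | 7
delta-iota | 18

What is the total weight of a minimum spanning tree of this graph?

27

Sort edges by weight, then run Kruskal:
alpha-zeta (1): add — endpoints in different components.
delta-kappa (1): add — endpoints in different components.
iota-kappa (1): add — endpoints in different components.
alpha-iota (4): add — endpoints in different components.
kappa-theta (6): add — endpoints in different components.
theta-zeta (6): skip — theta and zeta already connected.
alpha-mu (7): add — endpoints in different components.
epsilon-iota (7): add — endpoints in different components.
MST edges: alpha-zeta, delta-kappa, iota-kappa, alpha-iota, kappa-theta, alpha-mu, epsilon-iota; total weight 1+1+1+4+6+7+7 = 27.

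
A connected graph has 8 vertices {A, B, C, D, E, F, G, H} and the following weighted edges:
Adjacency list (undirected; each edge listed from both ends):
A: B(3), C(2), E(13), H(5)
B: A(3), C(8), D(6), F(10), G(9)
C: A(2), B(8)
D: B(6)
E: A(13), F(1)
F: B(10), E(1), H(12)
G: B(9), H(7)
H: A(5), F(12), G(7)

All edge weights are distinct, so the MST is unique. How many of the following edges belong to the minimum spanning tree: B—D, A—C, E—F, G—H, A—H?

5

Sort edges by weight, then run Kruskal:
E—F (1): add — endpoints in different components.
A—C (2): add — endpoints in different components.
A—B (3): add — endpoints in different components.
A—H (5): add — endpoints in different components.
B—D (6): add — endpoints in different components.
G—H (7): add — endpoints in different components.
B—C (8): skip — B and C already connected.
B—G (9): skip — B and G already connected.
B—F (10): add — endpoints in different components.
MST edge set: {E—F, A—C, A—B, A—H, B—D, G—H, B—F}.
Of the listed edges, {B—D, A—C, E—F, G—H, A—H} are in the MST → 5.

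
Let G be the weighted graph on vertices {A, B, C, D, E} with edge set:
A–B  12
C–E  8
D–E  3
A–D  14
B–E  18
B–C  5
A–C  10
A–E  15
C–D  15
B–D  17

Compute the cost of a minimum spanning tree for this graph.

26

Kruskal: consider edges lightest-first.
D–E (3): add. Components now {A} {B} {C} {D,E}
B–C (5): add. Components now {A} {B,C} {D,E}
C–E (8): add. Components now {A} {B,C,D,E}
A–C (10): add. Components now {A,B,C,D,E}
MST edges: D–E, B–C, C–E, A–C; total weight 3+5+8+10 = 26.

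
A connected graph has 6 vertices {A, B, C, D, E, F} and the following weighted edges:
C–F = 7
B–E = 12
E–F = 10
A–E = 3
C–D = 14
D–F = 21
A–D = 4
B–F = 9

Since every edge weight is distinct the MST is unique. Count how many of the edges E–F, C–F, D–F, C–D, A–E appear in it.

3

Sort edges by weight, then run Kruskal:
A–E (3): add — endpoints in different components.
A–D (4): add — endpoints in different components.
C–F (7): add — endpoints in different components.
B–F (9): add — endpoints in different components.
E–F (10): add — endpoints in different components.
MST edge set: {A–E, A–D, C–F, B–F, E–F}.
Of the listed edges, {E–F, C–F, A–E} are in the MST → 3.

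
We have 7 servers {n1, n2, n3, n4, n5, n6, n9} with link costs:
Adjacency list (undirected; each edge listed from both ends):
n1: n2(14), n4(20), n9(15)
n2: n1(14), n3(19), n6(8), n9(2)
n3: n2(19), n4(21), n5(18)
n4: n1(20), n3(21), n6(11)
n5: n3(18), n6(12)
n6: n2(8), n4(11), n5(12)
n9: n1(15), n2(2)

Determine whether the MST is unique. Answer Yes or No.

Sort edges by weight, then run Kruskal:
n2 n9 (2): add — endpoints in different components.
n2 n6 (8): add — endpoints in different components.
n4 n6 (11): add — endpoints in different components.
n5 n6 (12): add — endpoints in different components.
n1 n2 (14): add — endpoints in different components.
n1 n9 (15): skip — n1 and n9 already connected.
n3 n5 (18): add — endpoints in different components.
Every non-tree edge has weight strictly greater than the heaviest edge on the tree path between its endpoints, so the MST is unique.

Yes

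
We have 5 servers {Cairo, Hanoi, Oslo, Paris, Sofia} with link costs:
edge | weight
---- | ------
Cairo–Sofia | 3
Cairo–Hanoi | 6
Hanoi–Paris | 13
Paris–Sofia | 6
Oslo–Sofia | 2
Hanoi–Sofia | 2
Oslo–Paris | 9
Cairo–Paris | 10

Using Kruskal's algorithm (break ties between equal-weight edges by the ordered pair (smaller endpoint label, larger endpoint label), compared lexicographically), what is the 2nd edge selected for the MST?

Oslo-Sofia

Kruskal's algorithm — process edges by increasing weight (ties by edge label):
Hanoi–Sofia (2): add — endpoints in different components.
Oslo–Sofia (2): add — endpoints in different components.
Cairo–Sofia (3): add — endpoints in different components.
Cairo–Hanoi (6): skip — Hanoi and Cairo already connected.
Paris–Sofia (6): add — endpoints in different components.
The 2nd edge added is Oslo–Sofia.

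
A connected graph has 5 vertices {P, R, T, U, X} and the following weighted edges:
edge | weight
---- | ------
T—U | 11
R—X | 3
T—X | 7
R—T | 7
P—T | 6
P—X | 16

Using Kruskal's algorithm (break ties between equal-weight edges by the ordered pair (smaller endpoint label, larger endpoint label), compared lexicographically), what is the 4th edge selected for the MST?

Sort edges by weight, then run Kruskal:
R—X (3): add. Components now {P} {T} {R,X} {U}
P—T (6): add. Components now {P,T} {R,X} {U}
R—T (7): add. Components now {P,R,T,X} {U}
T—X (7): skip — T and X already connected.
T—U (11): add. Components now {P,R,T,U,X}
The 4th edge added is T—U.

T-U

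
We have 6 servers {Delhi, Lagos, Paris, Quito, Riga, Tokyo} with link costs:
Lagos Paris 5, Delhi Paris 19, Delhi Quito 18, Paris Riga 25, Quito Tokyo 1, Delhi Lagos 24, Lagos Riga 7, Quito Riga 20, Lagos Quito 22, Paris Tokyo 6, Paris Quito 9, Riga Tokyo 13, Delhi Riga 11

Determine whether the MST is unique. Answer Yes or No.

Kruskal: consider edges lightest-first.
Quito Tokyo (1): add — endpoints in different components.
Lagos Paris (5): add — endpoints in different components.
Paris Tokyo (6): add — endpoints in different components.
Lagos Riga (7): add — endpoints in different components.
Paris Quito (9): skip — Paris and Quito already connected.
Delhi Riga (11): add — endpoints in different components.
Every non-tree edge has weight strictly greater than the heaviest edge on the tree path between its endpoints, so the MST is unique.

Yes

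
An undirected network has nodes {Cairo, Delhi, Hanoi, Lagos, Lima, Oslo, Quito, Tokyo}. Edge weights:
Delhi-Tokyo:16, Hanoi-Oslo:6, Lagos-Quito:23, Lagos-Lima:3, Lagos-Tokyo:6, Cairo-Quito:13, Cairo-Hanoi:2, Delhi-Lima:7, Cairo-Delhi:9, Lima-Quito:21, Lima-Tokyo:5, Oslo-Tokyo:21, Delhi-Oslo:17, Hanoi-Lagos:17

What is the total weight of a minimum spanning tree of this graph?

45

Kruskal: consider edges lightest-first.
Cairo-Hanoi (2): add — endpoints in different components.
Lagos-Lima (3): add — endpoints in different components.
Lima-Tokyo (5): add — endpoints in different components.
Hanoi-Oslo (6): add — endpoints in different components.
Lagos-Tokyo (6): skip — Tokyo and Lagos already connected.
Delhi-Lima (7): add — endpoints in different components.
Cairo-Delhi (9): add — endpoints in different components.
Cairo-Quito (13): add — endpoints in different components.
MST edges: Cairo-Hanoi, Lagos-Lima, Lima-Tokyo, Hanoi-Oslo, Delhi-Lima, Cairo-Delhi, Cairo-Quito; total weight 2+3+5+6+7+9+13 = 45.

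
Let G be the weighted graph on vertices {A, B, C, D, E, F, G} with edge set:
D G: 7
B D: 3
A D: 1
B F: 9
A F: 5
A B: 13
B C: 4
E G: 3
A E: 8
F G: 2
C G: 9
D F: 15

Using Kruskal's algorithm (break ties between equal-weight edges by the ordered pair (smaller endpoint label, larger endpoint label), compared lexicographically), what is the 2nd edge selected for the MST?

F-G

Kruskal: consider edges lightest-first.
A D (1): add — endpoints in different components.
F G (2): add — endpoints in different components.
B D (3): add — endpoints in different components.
E G (3): add — endpoints in different components.
B C (4): add — endpoints in different components.
A F (5): add — endpoints in different components.
The 2nd edge added is F G.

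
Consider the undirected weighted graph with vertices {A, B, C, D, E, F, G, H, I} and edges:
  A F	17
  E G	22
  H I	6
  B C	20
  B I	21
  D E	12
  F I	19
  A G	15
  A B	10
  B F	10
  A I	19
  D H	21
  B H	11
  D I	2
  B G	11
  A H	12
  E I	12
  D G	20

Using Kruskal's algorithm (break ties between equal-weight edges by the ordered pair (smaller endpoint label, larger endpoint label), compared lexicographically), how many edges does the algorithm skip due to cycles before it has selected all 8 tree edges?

Kruskal: consider edges lightest-first.
D I (2): add — endpoints in different components.
H I (6): add — endpoints in different components.
A B (10): add — endpoints in different components.
B F (10): add — endpoints in different components.
B G (11): add — endpoints in different components.
B H (11): add — endpoints in different components.
A H (12): skip — A and H already connected.
D E (12): add — endpoints in different components.
E I (12): skip — E and I already connected.
A G (15): skip — A and G already connected.
A F (17): skip — A and F already connected.
A I (19): skip — A and I already connected.
F I (19): skip — F and I already connected.
B C (20): add — endpoints in different components.
Edges rejected before the tree was complete: 6.

6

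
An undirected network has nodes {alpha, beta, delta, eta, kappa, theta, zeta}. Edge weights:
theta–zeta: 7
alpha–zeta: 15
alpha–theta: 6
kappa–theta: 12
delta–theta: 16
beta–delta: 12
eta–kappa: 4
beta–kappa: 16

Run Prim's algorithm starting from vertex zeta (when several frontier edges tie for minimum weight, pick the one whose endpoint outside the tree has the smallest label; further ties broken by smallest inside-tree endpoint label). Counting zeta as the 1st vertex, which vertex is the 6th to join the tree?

Prim's algorithm from zeta:
Step 1: frontier [theta–zeta 7, alpha–zeta 15] → take theta–zeta (7); add theta.
Step 2: frontier [alpha–theta 6, kappa–theta 12, delta–theta 16, alpha–zeta 15] → take alpha–theta (6); add alpha.
Step 3: frontier [kappa–theta 12, delta–theta 16] → take kappa–theta (12); add kappa.
Step 4: frontier [eta–kappa 4, beta–kappa 16, delta–theta 16] → take eta–kappa (4); add eta.
Step 5: frontier [beta–kappa 16, delta–theta 16] → take beta–kappa (16); add beta.
Step 6: frontier [beta–delta 12, delta–theta 16] → take beta–delta (12); add delta.
Vertex order: zeta, theta, alpha, kappa, eta, beta, delta. The 6th vertex is beta.

beta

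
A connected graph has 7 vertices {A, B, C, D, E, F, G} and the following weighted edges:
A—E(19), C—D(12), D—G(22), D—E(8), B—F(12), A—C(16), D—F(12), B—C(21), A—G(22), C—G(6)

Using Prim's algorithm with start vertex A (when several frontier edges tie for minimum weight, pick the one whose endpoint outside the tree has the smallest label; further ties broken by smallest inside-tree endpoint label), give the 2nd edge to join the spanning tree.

C-G

Grow the tree from A using Prim:
Step 1: cheapest edge leaving the tree is A—C (16); add C.
Step 2: cheapest edge leaving the tree is C—G (6); add G.
Step 3: cheapest edge leaving the tree is C—D (12); add D.
Step 4: cheapest edge leaving the tree is D—E (8); add E.
Step 5: cheapest edge leaving the tree is D—F (12); add F.
Step 6: cheapest edge leaving the tree is B—F (12); add B.
The 2nd edge added is C—G.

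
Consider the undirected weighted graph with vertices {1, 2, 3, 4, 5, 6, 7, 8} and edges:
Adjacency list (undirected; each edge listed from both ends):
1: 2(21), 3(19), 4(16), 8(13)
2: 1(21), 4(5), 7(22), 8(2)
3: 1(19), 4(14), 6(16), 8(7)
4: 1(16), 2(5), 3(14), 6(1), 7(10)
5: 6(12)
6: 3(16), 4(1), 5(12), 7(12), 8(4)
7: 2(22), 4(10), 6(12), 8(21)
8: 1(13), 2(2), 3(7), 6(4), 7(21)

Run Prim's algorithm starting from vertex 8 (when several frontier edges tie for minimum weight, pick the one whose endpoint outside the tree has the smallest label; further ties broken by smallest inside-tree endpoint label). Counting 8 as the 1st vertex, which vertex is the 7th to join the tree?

5

Grow the tree from 8 using Prim:
Step 1: cheapest edge leaving the tree is 2 8 (2); add 2.
Step 2: cheapest edge leaving the tree is 6 8 (4); add 6.
Step 3: cheapest edge leaving the tree is 4 6 (1); add 4.
Step 4: cheapest edge leaving the tree is 3 8 (7); add 3.
Step 5: cheapest edge leaving the tree is 4 7 (10); add 7.
Step 6: cheapest edge leaving the tree is 5 6 (12); add 5.
Step 7: cheapest edge leaving the tree is 1 8 (13); add 1.
Vertex order: 8, 2, 6, 4, 3, 7, 5, 1. The 7th vertex is 5.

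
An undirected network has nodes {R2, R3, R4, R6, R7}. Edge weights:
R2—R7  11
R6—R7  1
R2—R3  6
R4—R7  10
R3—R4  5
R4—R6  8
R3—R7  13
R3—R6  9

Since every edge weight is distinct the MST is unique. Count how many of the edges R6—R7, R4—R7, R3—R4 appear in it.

Kruskal's algorithm — process edges by increasing weight (ties by edge label):
R6—R7 (1): add — endpoints in different components.
R3—R4 (5): add — endpoints in different components.
R2—R3 (6): add — endpoints in different components.
R4—R6 (8): add — endpoints in different components.
MST edge set: {R6—R7, R3—R4, R2—R3, R4—R6}.
Of the listed edges, {R6—R7, R3—R4} are in the MST → 2.

2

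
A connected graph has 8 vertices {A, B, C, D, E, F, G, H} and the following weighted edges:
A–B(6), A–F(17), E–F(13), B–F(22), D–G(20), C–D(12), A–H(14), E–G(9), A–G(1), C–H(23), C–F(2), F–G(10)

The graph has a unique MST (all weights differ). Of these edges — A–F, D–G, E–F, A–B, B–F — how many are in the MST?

1

Kruskal: consider edges lightest-first.
A–G (1): add — endpoints in different components.
C–F (2): add — endpoints in different components.
A–B (6): add — endpoints in different components.
E–G (9): add — endpoints in different components.
F–G (10): add — endpoints in different components.
C–D (12): add — endpoints in different components.
E–F (13): skip — E and F already connected.
A–H (14): add — endpoints in different components.
MST edge set: {A–G, C–F, A–B, E–G, F–G, C–D, A–H}.
Of the listed edges, {A–B} are in the MST → 1.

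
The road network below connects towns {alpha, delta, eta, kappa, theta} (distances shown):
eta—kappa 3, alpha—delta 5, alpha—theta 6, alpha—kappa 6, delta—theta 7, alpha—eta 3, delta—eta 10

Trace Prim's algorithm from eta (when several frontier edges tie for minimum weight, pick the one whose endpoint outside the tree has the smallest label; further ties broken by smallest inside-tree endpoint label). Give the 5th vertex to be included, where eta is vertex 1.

Grow the tree from eta using Prim:
Step 1: cheapest edge leaving the tree is alpha—eta (3); add alpha.
Step 2: cheapest edge leaving the tree is eta—kappa (3); add kappa.
Step 3: cheapest edge leaving the tree is alpha—delta (5); add delta.
Step 4: cheapest edge leaving the tree is alpha—theta (6); add theta.
Vertex order: eta, alpha, kappa, delta, theta. The 5th vertex is theta.

theta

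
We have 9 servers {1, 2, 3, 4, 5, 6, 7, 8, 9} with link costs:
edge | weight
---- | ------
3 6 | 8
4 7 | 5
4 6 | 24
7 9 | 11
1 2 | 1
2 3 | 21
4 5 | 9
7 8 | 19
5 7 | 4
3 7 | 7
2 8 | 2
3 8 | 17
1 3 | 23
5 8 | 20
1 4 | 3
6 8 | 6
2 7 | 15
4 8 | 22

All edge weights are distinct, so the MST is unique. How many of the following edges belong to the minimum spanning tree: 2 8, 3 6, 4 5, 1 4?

2

Kruskal's algorithm — process edges by increasing weight (ties by edge label):
1 2 (1): add — endpoints in different components.
2 8 (2): add — endpoints in different components.
1 4 (3): add — endpoints in different components.
5 7 (4): add — endpoints in different components.
4 7 (5): add — endpoints in different components.
6 8 (6): add — endpoints in different components.
3 7 (7): add — endpoints in different components.
3 6 (8): skip — 3 and 6 already connected.
4 5 (9): skip — 4 and 5 already connected.
7 9 (11): add — endpoints in different components.
MST edge set: {1 2, 2 8, 1 4, 5 7, 4 7, 6 8, 3 7, 7 9}.
Of the listed edges, {2 8, 1 4} are in the MST → 2.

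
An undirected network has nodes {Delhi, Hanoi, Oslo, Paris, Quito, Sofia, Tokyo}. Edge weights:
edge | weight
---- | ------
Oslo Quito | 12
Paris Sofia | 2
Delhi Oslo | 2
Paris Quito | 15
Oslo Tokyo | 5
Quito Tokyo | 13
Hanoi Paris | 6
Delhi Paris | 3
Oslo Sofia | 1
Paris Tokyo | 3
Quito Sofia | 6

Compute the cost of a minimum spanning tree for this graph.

20

Sort edges by weight, then run Kruskal:
Oslo Sofia (1): add. Components now {Oslo,Sofia} {Delhi} {Quito} {Hanoi} {Paris} {Tokyo}
Delhi Oslo (2): add. Components now {Delhi,Oslo,Sofia} {Quito} {Hanoi} {Paris} {Tokyo}
Paris Sofia (2): add. Components now {Delhi,Oslo,Paris,Sofia} {Quito} {Hanoi} {Tokyo}
Delhi Paris (3): skip — Delhi and Paris already connected.
Paris Tokyo (3): add. Components now {Delhi,Oslo,Paris,Sofia,Tokyo} {Quito} {Hanoi}
Oslo Tokyo (5): skip — Oslo and Tokyo already connected.
Hanoi Paris (6): add. Components now {Delhi,Hanoi,Oslo,Paris,Sofia,Tokyo} {Quito}
Quito Sofia (6): add. Components now {Delhi,Hanoi,Oslo,Paris,Quito,Sofia,Tokyo}
MST edges: Oslo Sofia, Delhi Oslo, Paris Sofia, Paris Tokyo, Hanoi Paris, Quito Sofia; total weight 1+2+2+3+6+6 = 20.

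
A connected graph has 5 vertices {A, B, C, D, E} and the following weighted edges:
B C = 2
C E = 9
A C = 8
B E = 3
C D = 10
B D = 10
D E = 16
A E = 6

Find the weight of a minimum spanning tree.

21

Sort edges by weight, then run Kruskal:
B C (2): add — endpoints in different components.
B E (3): add — endpoints in different components.
A E (6): add — endpoints in different components.
A C (8): skip — A and C already connected.
C E (9): skip — C and E already connected.
B D (10): add — endpoints in different components.
MST edges: B C, B E, A E, B D; total weight 2+3+6+10 = 21.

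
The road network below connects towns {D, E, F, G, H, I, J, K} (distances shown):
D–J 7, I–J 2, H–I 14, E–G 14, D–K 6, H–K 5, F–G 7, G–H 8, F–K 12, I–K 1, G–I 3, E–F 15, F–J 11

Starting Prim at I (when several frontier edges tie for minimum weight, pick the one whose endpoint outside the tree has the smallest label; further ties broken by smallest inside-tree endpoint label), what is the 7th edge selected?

E-G

Prim, starting at I.
Step 1: frontier [I–K 1, I–J 2, G–I 3, H–I 14] → take I–K (1); add K.
Step 2: frontier [I–J 2, G–I 3, H–I 14, H–K 5, D–K 6, F–K 12] → take I–J (2); add J.
Step 3: frontier [G–I 3, H–I 14, D–J 7, F–J 11, H–K 5, D–K 6, F–K 12] → take G–I (3); add G.
Step 4: frontier [F–G 7, G–H 8, E–G 14, H–I 14, D–J 7, F–J 11, H–K 5, D–K 6, F–K 12] → take H–K (5); add H.
Step 5: frontier [F–G 7, E–G 14, D–J 7, F–J 11, D–K 6, F–K 12] → take D–K (6); add D.
Step 6: frontier [F–G 7, E–G 14, F–J 11, F–K 12] → take F–G (7); add F.
Step 7: frontier [E–F 15, E–G 14] → take E–G (14); add E.
The 7th edge added is E–G.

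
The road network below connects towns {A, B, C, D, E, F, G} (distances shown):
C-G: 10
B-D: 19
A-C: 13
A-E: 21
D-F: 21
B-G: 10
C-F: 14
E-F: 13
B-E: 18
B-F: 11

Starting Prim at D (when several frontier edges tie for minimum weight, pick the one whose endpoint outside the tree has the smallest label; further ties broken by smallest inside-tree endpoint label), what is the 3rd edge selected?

Prim, starting at D.
Step 1: frontier [B-D 19, D-F 21] → take B-D (19); add B.
Step 2: frontier [B-G 10, B-F 11, B-E 18, D-F 21] → take B-G (10); add G.
Step 3: frontier [B-F 11, B-E 18, D-F 21, C-G 10] → take C-G (10); add C.
Step 4: frontier [B-F 11, B-E 18, A-C 13, C-F 14, D-F 21] → take B-F (11); add F.
Step 5: frontier [B-E 18, A-C 13, E-F 13] → take A-C (13); add A.
Step 6: frontier [A-E 21, B-E 18, E-F 13] → take E-F (13); add E.
The 3rd edge added is C-G.

C-G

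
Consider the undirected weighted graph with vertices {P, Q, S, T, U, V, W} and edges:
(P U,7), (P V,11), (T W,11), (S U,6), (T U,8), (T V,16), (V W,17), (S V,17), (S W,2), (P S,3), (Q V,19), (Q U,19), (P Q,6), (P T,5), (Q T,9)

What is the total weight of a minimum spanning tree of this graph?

33

Sort edges by weight, then run Kruskal:
S W (2): add — endpoints in different components.
P S (3): add — endpoints in different components.
P T (5): add — endpoints in different components.
P Q (6): add — endpoints in different components.
S U (6): add — endpoints in different components.
P U (7): skip — P and U already connected.
T U (8): skip — T and U already connected.
Q T (9): skip — T and Q already connected.
P V (11): add — endpoints in different components.
MST edges: S W, P S, P T, P Q, S U, P V; total weight 2+3+5+6+6+11 = 33.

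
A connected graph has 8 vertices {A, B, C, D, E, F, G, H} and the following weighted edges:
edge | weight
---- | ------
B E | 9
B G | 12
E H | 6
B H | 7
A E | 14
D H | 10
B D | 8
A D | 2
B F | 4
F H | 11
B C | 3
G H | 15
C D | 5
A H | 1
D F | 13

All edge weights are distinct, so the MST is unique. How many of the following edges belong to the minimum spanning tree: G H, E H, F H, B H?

1

Sort edges by weight, then run Kruskal:
A H (1): add — endpoints in different components.
A D (2): add — endpoints in different components.
B C (3): add — endpoints in different components.
B F (4): add — endpoints in different components.
C D (5): add — endpoints in different components.
E H (6): add — endpoints in different components.
B H (7): skip — B and H already connected.
B D (8): skip — B and D already connected.
B E (9): skip — B and E already connected.
D H (10): skip — D and H already connected.
F H (11): skip — F and H already connected.
B G (12): add — endpoints in different components.
MST edge set: {A H, A D, B C, B F, C D, E H, B G}.
Of the listed edges, {E H} are in the MST → 1.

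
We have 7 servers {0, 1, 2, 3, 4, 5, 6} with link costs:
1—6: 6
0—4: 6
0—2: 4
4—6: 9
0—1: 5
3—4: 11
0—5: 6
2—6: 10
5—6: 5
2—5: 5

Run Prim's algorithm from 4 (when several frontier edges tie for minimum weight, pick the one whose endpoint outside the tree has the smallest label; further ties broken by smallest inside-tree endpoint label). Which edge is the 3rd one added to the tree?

Prim's algorithm from 4:
Step 1: frontier [0—4 6, 4—6 9, 3—4 11] → take 0—4 (6); add 0.
Step 2: frontier [0—2 4, 0—1 5, 0—5 6, 4—6 9, 3—4 11] → take 0—2 (4); add 2.
Step 3: frontier [0—1 5, 0—5 6, 2—5 5, 2—6 10, 4—6 9, 3—4 11] → take 0—1 (5); add 1.
Step 4: frontier [0—5 6, 1—6 6, 2—5 5, 2—6 10, 4—6 9, 3—4 11] → take 2—5 (5); add 5.
Step 5: frontier [1—6 6, 2—6 10, 4—6 9, 3—4 11, 5—6 5] → take 5—6 (5); add 6.
Step 6: frontier [3—4 11] → take 3—4 (11); add 3.
The 3rd edge added is 0—1.

0-1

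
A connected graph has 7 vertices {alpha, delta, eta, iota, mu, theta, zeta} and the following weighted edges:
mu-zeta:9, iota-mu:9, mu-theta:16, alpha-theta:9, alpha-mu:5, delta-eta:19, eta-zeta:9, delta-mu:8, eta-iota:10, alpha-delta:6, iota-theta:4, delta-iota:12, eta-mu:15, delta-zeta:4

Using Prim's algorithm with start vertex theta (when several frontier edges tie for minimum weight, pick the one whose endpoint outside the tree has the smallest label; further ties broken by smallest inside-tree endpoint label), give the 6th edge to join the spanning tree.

eta-zeta

Prim's algorithm from theta:
Step 1: cheapest edge leaving the tree is iota-theta (4); add iota.
Step 2: cheapest edge leaving the tree is alpha-theta (9); add alpha.
Step 3: cheapest edge leaving the tree is alpha-mu (5); add mu.
Step 4: cheapest edge leaving the tree is alpha-delta (6); add delta.
Step 5: cheapest edge leaving the tree is delta-zeta (4); add zeta.
Step 6: cheapest edge leaving the tree is eta-zeta (9); add eta.
The 6th edge added is eta-zeta.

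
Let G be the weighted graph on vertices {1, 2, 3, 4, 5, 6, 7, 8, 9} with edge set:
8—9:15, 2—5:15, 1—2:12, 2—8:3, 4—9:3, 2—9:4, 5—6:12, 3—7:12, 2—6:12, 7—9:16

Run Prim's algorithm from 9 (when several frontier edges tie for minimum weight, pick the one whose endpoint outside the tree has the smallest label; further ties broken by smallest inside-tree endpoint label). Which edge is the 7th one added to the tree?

Prim's algorithm from 9:
Step 1: frontier [4—9 3, 2—9 4, 8—9 15, 7—9 16] → take 4—9 (3); add 4.
Step 2: frontier [2—9 4, 8—9 15, 7—9 16] → take 2—9 (4); add 2.
Step 3: frontier [2—8 3, 1—2 12, 2—6 12, 2—5 15, 8—9 15, 7—9 16] → take 2—8 (3); add 8.
Step 4: frontier [1—2 12, 2—6 12, 2—5 15, 7—9 16] → take 1—2 (12); add 1.
Step 5: frontier [2—6 12, 2—5 15, 7—9 16] → take 2—6 (12); add 6.
Step 6: frontier [2—5 15, 5—6 12, 7—9 16] → take 5—6 (12); add 5.
Step 7: frontier [7—9 16] → take 7—9 (16); add 7.
Step 8: frontier [3—7 12] → take 3—7 (12); add 3.
The 7th edge added is 7—9.

7-9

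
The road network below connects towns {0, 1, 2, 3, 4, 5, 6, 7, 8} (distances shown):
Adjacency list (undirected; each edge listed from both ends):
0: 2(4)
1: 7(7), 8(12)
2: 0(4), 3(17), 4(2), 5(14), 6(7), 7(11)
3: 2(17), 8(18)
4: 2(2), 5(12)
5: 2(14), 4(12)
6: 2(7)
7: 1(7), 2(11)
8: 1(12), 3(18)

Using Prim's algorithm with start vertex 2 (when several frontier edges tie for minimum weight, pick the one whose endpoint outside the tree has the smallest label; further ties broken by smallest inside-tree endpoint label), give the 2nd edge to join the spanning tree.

Prim's algorithm from 2:
Step 1: frontier [2–4 2, 0–2 4, 2–6 7, 2–7 11, 2–5 14, 2–3 17] → take 2–4 (2); add 4.
Step 2: frontier [0–2 4, 2–6 7, 2–7 11, 2–5 14, 2–3 17, 4–5 12] → take 0–2 (4); add 0.
Step 3: frontier [2–6 7, 2–7 11, 2–5 14, 2–3 17, 4–5 12] → take 2–6 (7); add 6.
Step 4: frontier [2–7 11, 2–5 14, 2–3 17, 4–5 12] → take 2–7 (11); add 7.
Step 5: frontier [2–5 14, 2–3 17, 4–5 12, 1–7 7] → take 1–7 (7); add 1.
Step 6: frontier [1–8 12, 2–5 14, 2–3 17, 4–5 12] → take 4–5 (12); add 5.
Step 7: frontier [1–8 12, 2–3 17] → take 1–8 (12); add 8.
Step 8: frontier [2–3 17, 3–8 18] → take 2–3 (17); add 3.
The 2nd edge added is 0–2.

0-2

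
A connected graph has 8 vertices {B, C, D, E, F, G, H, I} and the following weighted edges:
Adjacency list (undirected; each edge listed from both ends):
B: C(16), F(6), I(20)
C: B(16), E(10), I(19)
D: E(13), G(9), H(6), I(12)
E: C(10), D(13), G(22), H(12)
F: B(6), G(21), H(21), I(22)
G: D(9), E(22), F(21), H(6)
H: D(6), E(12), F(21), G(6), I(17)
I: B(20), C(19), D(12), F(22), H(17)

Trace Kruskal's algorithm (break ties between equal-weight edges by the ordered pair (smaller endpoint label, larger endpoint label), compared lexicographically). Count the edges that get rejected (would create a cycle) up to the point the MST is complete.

Sort edges by weight, then run Kruskal:
B F (6): add — endpoints in different components.
D H (6): add — endpoints in different components.
G H (6): add — endpoints in different components.
D G (9): skip — D and G already connected.
C E (10): add — endpoints in different components.
D I (12): add — endpoints in different components.
E H (12): add — endpoints in different components.
D E (13): skip — D and E already connected.
B C (16): add — endpoints in different components.
Edges rejected before the tree was complete: 2.

2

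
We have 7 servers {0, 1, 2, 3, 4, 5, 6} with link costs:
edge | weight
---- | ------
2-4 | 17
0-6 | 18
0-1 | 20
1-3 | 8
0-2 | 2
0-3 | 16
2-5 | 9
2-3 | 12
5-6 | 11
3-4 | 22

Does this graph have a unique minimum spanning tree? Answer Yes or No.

Yes

Kruskal's algorithm — process edges by increasing weight (ties by edge label):
0-2 (2): add — endpoints in different components.
1-3 (8): add — endpoints in different components.
2-5 (9): add — endpoints in different components.
5-6 (11): add — endpoints in different components.
2-3 (12): add — endpoints in different components.
0-3 (16): skip — 0 and 3 already connected.
2-4 (17): add — endpoints in different components.
Every non-tree edge has weight strictly greater than the heaviest edge on the tree path between its endpoints, so the MST is unique.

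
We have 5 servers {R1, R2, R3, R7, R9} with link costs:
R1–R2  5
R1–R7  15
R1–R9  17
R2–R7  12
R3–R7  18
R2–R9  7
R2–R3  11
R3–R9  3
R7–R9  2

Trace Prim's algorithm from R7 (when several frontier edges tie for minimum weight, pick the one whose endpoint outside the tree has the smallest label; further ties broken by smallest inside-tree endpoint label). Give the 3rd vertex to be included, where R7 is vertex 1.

R3

Grow the tree from R7 using Prim:
Step 1: frontier [R7–R9 2, R2–R7 12, R1–R7 15, R3–R7 18] → take R7–R9 (2); add R9.
Step 2: frontier [R2–R7 12, R1–R7 15, R3–R7 18, R3–R9 3, R2–R9 7, R1–R9 17] → take R3–R9 (3); add R3.
Step 3: frontier [R2–R3 11, R2–R7 12, R1–R7 15, R2–R9 7, R1–R9 17] → take R2–R9 (7); add R2.
Step 4: frontier [R1–R2 5, R1–R7 15, R1–R9 17] → take R1–R2 (5); add R1.
Vertex order: R7, R9, R3, R2, R1. The 3rd vertex is R3.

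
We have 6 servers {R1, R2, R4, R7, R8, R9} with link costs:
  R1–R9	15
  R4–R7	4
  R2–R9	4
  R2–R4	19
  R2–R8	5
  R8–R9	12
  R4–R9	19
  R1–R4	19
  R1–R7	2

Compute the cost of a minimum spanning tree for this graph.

Prim, starting at R1.
Step 1: frontier [R1–R7 2, R1–R9 15, R1–R4 19] → take R1–R7 (2); add R7.
Step 2: frontier [R1–R9 15, R1–R4 19, R4–R7 4] → take R4–R7 (4); add R4.
Step 3: frontier [R1–R9 15, R2–R4 19, R4–R9 19] → take R1–R9 (15); add R9.
Step 4: frontier [R2–R4 19, R2–R9 4, R8–R9 12] → take R2–R9 (4); add R2.
Step 5: frontier [R2–R8 5, R8–R9 12] → take R2–R8 (5); add R8.
MST edges: R1–R7, R4–R7, R1–R9, R2–R9, R2–R8; total weight 2+4+15+4+5 = 30.

30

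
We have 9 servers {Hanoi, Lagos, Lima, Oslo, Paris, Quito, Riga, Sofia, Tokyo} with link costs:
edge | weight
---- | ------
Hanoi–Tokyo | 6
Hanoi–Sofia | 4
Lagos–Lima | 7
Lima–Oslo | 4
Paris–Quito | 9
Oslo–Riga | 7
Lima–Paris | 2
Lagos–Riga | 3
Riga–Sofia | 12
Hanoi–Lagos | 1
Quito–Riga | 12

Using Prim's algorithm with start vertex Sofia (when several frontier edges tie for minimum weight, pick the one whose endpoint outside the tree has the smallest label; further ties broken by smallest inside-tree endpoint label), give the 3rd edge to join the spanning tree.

Prim's algorithm from Sofia:
Step 1: cheapest edge leaving the tree is Hanoi–Sofia (4); add Hanoi.
Step 2: cheapest edge leaving the tree is Hanoi–Lagos (1); add Lagos.
Step 3: cheapest edge leaving the tree is Lagos–Riga (3); add Riga.
Step 4: cheapest edge leaving the tree is Hanoi–Tokyo (6); add Tokyo.
Step 5: cheapest edge leaving the tree is Lagos–Lima (7); add Lima.
Step 6: cheapest edge leaving the tree is Lima–Paris (2); add Paris.
Step 7: cheapest edge leaving the tree is Lima–Oslo (4); add Oslo.
Step 8: cheapest edge leaving the tree is Paris–Quito (9); add Quito.
The 3rd edge added is Lagos–Riga.

Lagos-Riga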